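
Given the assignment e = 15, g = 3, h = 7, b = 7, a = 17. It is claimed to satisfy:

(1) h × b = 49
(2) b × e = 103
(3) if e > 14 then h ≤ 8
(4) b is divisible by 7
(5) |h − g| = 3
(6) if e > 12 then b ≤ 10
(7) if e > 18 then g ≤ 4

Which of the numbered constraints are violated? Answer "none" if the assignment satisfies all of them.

(1) h × b = 7 × 7 = 49 — holds.
(2) b × e = 7 × 15 = 105, not 103 — fails.
(3) e = 15 > 14, so we need h ≤ 8; h = 7 ≤ 8 — holds.
(4) 7 / 7 = 1, so 7 divides 7 — holds.
(5) |7 − 3| = 4, not 3 — fails.
(6) e = 15 > 12, so we need b ≤ 10; b = 7 ≤ 10 — holds.
(7) e = 15, not > 18; antecedent false, conditional vacuously true — holds.

The assignment fails constraints 2, 5.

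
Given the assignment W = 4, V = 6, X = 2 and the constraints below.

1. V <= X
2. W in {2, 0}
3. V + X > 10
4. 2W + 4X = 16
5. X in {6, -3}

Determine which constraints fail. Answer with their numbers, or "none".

1. V = 6, X = 2; 6 > 2 (want ≤) — does not hold.
2. W = 4 is not in {2, 0} — does not hold.
3. V + X = 6 + 2 = 8; 8 ≤ 10, bound 10 not met — does not hold.
4. 2W + 4X = 2(4) + 4(2) = 16 — holds.
5. X = 2 is not in {6, -3} — does not hold.

Constraints 1, 2, 3, and 5 are violated.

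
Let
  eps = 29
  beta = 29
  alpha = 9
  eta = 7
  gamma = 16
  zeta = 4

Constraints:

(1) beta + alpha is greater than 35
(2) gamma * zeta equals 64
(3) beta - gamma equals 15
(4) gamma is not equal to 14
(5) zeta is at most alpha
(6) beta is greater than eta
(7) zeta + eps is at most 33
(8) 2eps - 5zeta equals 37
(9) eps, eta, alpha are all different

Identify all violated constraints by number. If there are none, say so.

No — constraints 3, 8 are not satisfied.

(1) beta + alpha = 29 + 9 = 38; 38 > 35  yes
(2) gamma * zeta = 16 * 4 = 64  yes
(3) beta - gamma = 29 - 16 = 13, not 15  no
(4) gamma = 16, and 16 ≠ 14  yes
(5) zeta = 4, alpha = 9; 4 ≤ 9  yes
(6) beta = 29, eta = 7; 29 > 7  yes
(7) zeta + eps = 4 + 29 = 33; 33 ≤ 33  yes
(8) 2eps - 5zeta = 2(29) - 5(4) = 38, not 37  no
(9) values 29, 7, 9 are pairwise distinct  yes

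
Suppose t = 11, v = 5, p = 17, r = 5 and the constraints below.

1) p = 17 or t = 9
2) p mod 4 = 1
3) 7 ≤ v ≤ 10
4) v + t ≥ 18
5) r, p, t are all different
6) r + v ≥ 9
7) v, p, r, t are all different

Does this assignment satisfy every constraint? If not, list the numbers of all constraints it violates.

1) p = 17 = 17 (first disjunct)  ✔
2) 17 mod 4 = 1  ✔
3) v = 5 is outside [7, 10]  ✘
4) v + t = 5 + 11 = 16; 16 < 18, bound 18 not met  ✘
5) values 5, 17, 11 are pairwise distinct  ✔
6) r + v = 5 + 5 = 10; 10 ≥ 9  ✔
7) v = r = 5, not all different  ✘

Constraints 3, 4, and 7 are violated.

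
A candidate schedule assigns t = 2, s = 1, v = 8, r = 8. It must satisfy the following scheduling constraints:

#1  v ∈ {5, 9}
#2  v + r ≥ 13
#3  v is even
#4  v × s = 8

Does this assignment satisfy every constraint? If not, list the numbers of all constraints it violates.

#1 v = 8 is not in {5, 9} — violated.
#2 v + r = 8 + 8 = 16; 16 ≥ 13 — OK.
#3 v = 8 is even — OK.
#4 v × s = 8 × 1 = 8 — OK.

Violated: 1.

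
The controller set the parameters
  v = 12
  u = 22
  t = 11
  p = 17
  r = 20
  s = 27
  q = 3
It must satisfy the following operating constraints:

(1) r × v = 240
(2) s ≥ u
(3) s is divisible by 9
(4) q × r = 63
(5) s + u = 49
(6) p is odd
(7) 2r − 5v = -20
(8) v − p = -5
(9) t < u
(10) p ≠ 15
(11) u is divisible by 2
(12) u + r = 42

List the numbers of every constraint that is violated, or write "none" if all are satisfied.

(1) r × v = 20 × 12 = 240  ✔
(2) s = 27, u = 22; 27 ≥ 22  ✔
(3) 27 / 9 = 3, so 9 divides 27  ✔
(4) q × r = 3 × 20 = 60, not 63  ✘
(5) s + u = 27 + 22 = 49  ✔
(6) p = 17 is odd  ✔
(7) 2r − 5v = 2(20) − 5(12) = -20  ✔
(8) v − p = 12 − 17 = -5  ✔
(9) t = 11, u = 22; 11 < 22  ✔
(10) p = 17, and 17 ≠ 15  ✔
(11) 22 / 2 = 11, so 2 divides 22  ✔
(12) u + r = 22 + 20 = 42  ✔

Constraint 4 is violated.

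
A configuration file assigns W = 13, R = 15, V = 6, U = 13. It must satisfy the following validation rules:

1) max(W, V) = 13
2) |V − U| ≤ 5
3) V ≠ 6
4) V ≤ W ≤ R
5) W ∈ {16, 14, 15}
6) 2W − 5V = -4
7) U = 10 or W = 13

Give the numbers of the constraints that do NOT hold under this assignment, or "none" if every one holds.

Constraints 2, 3, 5 are violated.

1) max(13, 6) = 13  true
2) |6 − 13| = 7; 7 > 5, exceeds bound 5  false
3) V = 6, but 6 is required to differ  false
4) values 6 ≤ 13 ≤ 15  true
5) W = 13 is not in {16, 14, 15}  false
6) 2W − 5V = 2(13) − 5(6) = -4  true
7) U = 13 ≠ 10, but W = 13 = 13 (second disjunct)  true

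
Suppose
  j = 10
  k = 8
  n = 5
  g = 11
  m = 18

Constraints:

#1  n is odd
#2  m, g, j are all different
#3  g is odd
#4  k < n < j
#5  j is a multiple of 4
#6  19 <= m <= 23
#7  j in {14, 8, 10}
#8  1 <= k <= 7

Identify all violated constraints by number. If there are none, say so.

#1 n = 5 is odd — OK.
#2 values 18, 11, 10 are pairwise distinct — OK.
#3 g = 11 is odd — OK.
#4 values 8, 5, 10; k = 8 is not < n = 5 — violated.
#5 10 = 4*2 + 2, so 4 does not divide 10 — violated.
#6 m = 18 is outside [19, 23] — violated.
#7 j = 10 is in {14, 8, 10} — OK.
#8 k = 8 is outside [1, 7] — violated.

No — constraints 4, 5, 6, 8 are not satisfied.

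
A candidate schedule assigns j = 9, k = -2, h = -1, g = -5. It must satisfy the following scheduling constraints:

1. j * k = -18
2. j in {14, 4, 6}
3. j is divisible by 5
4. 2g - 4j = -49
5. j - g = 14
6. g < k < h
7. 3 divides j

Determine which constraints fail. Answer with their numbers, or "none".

1. j * k = 9 * (-2) = -18 — satisfied.
2. j = 9 is not in {14, 4, 6} — violated.
3. 9 = 5*1 + 4, so 5 does not divide 9 — violated.
4. 2g - 4j = 2(-5) - 4(9) = -46, not -49 — violated.
5. j - g = 9 - (-5) = 14 — satisfied.
6. values -5 < -2 < -1 — satisfied.
7. 9 / 3 = 3, so 3 divides 9 — satisfied.

Constraints 2, 3, and 4 do not hold.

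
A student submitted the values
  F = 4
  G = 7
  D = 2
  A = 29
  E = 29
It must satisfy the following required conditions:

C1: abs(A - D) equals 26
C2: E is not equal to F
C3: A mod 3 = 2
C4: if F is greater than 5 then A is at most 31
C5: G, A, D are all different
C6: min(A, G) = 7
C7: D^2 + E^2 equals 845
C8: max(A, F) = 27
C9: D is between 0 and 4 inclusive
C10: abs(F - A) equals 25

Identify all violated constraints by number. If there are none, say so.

C1: abs(29 - 2) = 27, not 26  no
C2: E = 29, F = 4; distinct  yes
C3: 29 mod 3 = 2  yes
C4: F = 4, not > 5; antecedent false, conditional vacuously true  yes
C5: values 7, 29, 2 are pairwise distinct  yes
C6: min(29, 7) = 7  yes
C7: D^2 + E^2 = 2^2 + 29^2 = 4 + 841 = 845  yes
C8: max(29, 4) = 29, not 27  no
C9: D = 2 lies in [0, 4]  yes
C10: abs(4 - 29) = 25  yes

Violated: 1 and 8.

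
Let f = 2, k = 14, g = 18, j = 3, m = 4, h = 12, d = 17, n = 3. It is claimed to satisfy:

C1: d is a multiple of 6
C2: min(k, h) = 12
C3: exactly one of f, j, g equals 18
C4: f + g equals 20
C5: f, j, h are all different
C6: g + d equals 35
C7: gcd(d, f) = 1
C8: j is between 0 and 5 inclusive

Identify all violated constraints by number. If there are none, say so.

The assignment fails constraint 1.

C1: 17 = 6*2 + 5, so 6 does not divide 17 — violated.
C2: min(14, 12) = 12 — satisfied.
C3: f=2, j=3, g=18; 1 of them equals 18 — satisfied.
C4: f + g = 2 + 18 = 20 — satisfied.
C5: values 2, 3, 12 are pairwise distinct — satisfied.
C6: g + d = 18 + 17 = 35 — satisfied.
C7: gcd(17, 2) = 1 — satisfied.
C8: j = 3 lies in [0, 5] — satisfied.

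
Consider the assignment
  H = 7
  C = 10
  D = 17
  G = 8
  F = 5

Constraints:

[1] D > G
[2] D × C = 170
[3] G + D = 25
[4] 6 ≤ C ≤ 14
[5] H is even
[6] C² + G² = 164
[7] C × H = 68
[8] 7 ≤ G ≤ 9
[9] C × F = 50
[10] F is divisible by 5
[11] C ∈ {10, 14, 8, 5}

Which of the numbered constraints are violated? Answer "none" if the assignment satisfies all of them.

No — constraints 5 and 7 are not satisfied.

[1] D = 17, G = 8; 17 > 8 — satisfied.
[2] D × C = 17 × 10 = 170 — satisfied.
[3] G + D = 8 + 17 = 25 — satisfied.
[4] C = 10 lies in [6, 14] — satisfied.
[5] H = 7 is odd — violated.
[6] C² + G² = 10² + 8² = 100 + 64 = 164 — satisfied.
[7] C × H = 10 × 7 = 70, not 68 — violated.
[8] G = 8 lies in [7, 9] — satisfied.
[9] C × F = 10 × 5 = 50 — satisfied.
[10] 5 / 5 = 1, so 5 divides 5 — satisfied.
[11] C = 10 is in {10, 14, 8, 5} — satisfied.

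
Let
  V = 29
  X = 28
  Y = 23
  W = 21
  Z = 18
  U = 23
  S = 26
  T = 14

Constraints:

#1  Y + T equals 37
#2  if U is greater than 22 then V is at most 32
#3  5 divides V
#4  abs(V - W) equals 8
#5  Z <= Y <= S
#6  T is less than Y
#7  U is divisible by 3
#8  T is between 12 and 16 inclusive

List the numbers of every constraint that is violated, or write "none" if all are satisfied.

Constraints 3 and 7 do not hold.

#1 Y + T = 23 + 14 = 37 — satisfied.
#2 U = 23 > 22, so we need V ≤ 32; V = 29 ≤ 32 — satisfied.
#3 29 = 5*5 + 4, so 5 does not divide 29 — violated.
#4 abs(29 - 21) = 8 — satisfied.
#5 values 18 <= 23 <= 26 — satisfied.
#6 T = 14, Y = 23; 14 < 23 — satisfied.
#7 23 = 3*7 + 2, so 3 does not divide 23 — violated.
#8 T = 14 lies in [12, 16] — satisfied.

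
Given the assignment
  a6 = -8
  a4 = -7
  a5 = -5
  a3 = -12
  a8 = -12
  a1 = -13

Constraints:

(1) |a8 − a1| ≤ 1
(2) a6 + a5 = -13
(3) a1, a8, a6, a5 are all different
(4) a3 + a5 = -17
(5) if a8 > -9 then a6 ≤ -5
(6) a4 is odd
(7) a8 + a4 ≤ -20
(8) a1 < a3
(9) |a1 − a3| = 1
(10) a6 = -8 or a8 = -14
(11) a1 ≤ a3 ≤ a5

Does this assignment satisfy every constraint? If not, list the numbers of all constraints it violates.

Constraint 7 does not hold.

(1) |-12 − (-13)| = 1; 1 ≤ 1 — holds.
(2) a6 + a5 = -8 + (-5) = -13 — holds.
(3) values -13, -12, -8, -5 are pairwise distinct — holds.
(4) a3 + a5 = -12 + (-5) = -17 — holds.
(5) a8 = -12, not > -9; antecedent false, conditional vacuously true — holds.
(6) a4 = -7 is odd — holds.
(7) a8 + a4 = -12 + (-7) = -19; -19 > -20, bound -20 not met — does not hold.
(8) a1 = -13, a3 = -12; -13 < -12 — holds.
(9) |-13 − (-12)| = 1 — holds.
(10) a6 = -8 = -8 (first disjunct) — holds.
(11) values -13 ≤ -12 ≤ -5 — holds.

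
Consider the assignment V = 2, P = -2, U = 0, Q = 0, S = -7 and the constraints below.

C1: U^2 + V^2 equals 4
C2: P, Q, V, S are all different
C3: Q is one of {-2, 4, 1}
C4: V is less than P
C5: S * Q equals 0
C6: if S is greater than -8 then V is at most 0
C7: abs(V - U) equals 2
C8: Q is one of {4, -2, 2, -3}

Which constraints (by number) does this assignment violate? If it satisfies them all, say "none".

No — constraints 3, 4, 6, and 8 are not satisfied.

C1: U^2 + V^2 = 0^2 + 2^2 = 0 + 4 = 4 — holds.
C2: values -2, 0, 2, -7 are pairwise distinct — holds.
C3: Q = 0 is not in {-2, 4, 1} — fails.
C4: V = 2, P = -2; 2 ≥ -2 (want <) — fails.
C5: S * Q = -7 * 0 = 0 — holds.
C6: S = -7 > -8, so we need V ≤ 0; but V = 2 > 0 — fails.
C7: abs(2 - 0) = 2 — holds.
C8: Q = 0 is not in {4, -2, 2, -3} — fails.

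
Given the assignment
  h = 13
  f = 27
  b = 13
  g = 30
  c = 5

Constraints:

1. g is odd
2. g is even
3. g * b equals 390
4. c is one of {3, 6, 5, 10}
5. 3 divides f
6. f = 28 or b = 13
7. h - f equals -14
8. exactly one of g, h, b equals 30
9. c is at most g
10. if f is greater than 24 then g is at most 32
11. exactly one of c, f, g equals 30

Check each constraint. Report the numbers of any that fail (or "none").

1. g = 30 is even  FAIL
2. g = 30 is even  OK
3. g * b = 30 * 13 = 390  OK
4. c = 5 is in {3, 6, 5, 10}  OK
5. 27 / 3 = 9, so 3 divides 27  OK
6. f = 27 ≠ 28, but b = 13 = 13 (second disjunct)  OK
7. h - f = 13 - 27 = -14  OK
8. g=30, h=13, b=13; 1 of them equals 30  OK
9. c = 5, g = 30; 5 ≤ 30  OK
10. f = 27 > 24, so we need g ≤ 32; g = 30 ≤ 32  OK
11. c=5, f=27, g=30; 1 of them equals 30  OK

Constraint 1 is violated.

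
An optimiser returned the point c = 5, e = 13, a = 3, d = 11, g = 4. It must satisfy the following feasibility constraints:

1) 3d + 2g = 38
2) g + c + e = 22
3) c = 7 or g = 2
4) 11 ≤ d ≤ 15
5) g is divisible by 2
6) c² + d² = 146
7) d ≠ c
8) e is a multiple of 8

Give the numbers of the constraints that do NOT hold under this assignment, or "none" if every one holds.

Constraints 1, 3, 8 do not hold.

1) 3d + 2g = 3(11) + 2(4) = 41, not 38  false
2) g + c + e = 4 + 5 + 13 = 22  true
3) c = 5 ≠ 7 and g = 4 ≠ 2; both disjuncts false  false
4) d = 11 lies in [11, 15]  true
5) 4 / 2 = 2, so 2 divides 4  true
6) c² + d² = 5² + 11² = 25 + 121 = 146  true
7) d = 11, c = 5; distinct  true
8) 13 = 8×1 + 5, so 8 does not divide 13  false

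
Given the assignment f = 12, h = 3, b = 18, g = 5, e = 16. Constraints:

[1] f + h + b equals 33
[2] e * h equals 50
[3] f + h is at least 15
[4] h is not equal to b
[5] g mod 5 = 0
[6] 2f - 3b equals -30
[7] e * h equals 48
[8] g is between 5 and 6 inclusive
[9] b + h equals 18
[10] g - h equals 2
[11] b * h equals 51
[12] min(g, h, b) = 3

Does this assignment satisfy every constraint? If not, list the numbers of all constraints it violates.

No — constraints 2, 9, 11 are not satisfied.

[1] f + h + b = 12 + 3 + 18 = 33 — OK.
[2] e * h = 16 * 3 = 48, not 50 — violated.
[3] f + h = 12 + 3 = 15; 15 ≥ 15 — OK.
[4] h = 3, b = 18; distinct — OK.
[5] 5 mod 5 = 0 — OK.
[6] 2f - 3b = 2(12) - 3(18) = -30 — OK.
[7] e * h = 16 * 3 = 48 — OK.
[8] g = 5 lies in [5, 6] — OK.
[9] b + h = 18 + 3 = 21, not 18 — violated.
[10] g - h = 5 - 3 = 2 — OK.
[11] b * h = 18 * 3 = 54, not 51 — violated.
[12] min(5, 3, 18) = 3 — OK.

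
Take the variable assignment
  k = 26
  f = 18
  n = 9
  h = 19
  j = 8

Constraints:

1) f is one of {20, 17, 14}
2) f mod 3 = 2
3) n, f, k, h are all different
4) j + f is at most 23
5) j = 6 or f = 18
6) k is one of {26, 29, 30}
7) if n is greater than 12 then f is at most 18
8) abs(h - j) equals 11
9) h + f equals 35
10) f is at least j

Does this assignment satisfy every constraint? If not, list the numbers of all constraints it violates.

The assignment fails constraints 1, 2, 4, and 9.

1) f = 18 is not in {20, 17, 14} — fails.
2) 18 mod 3 = 0, not 2 — fails.
3) values 9, 18, 26, 19 are pairwise distinct — holds.
4) j + f = 8 + 18 = 26; 26 > 23, bound 23 not met — fails.
5) j = 8 ≠ 6, but f = 18 = 18 (second disjunct) — holds.
6) k = 26 is in {26, 29, 30} — holds.
7) n = 9, not > 12; antecedent false, conditional vacuously true — holds.
8) abs(19 - 8) = 11 — holds.
9) h + f = 19 + 18 = 37, not 35 — fails.
10) f = 18, j = 8; 18 ≥ 8 — holds.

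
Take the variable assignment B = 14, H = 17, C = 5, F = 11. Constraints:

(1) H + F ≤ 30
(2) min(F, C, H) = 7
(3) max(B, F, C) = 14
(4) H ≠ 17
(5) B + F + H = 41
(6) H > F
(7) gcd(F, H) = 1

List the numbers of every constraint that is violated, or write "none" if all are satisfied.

(1) H + F = 17 + 11 = 28; 28 ≤ 30  holds
(2) min(11, 5, 17) = 5, not 7  fails
(3) max(14, 11, 5) = 14  holds
(4) H = 17, but 17 is required to differ  fails
(5) B + F + H = 14 + 11 + 17 = 42, not 41  fails
(6) H = 17, F = 11; 17 > 11  holds
(7) gcd(11, 17) = 1  holds

Constraints 2, 4, and 5 are violated.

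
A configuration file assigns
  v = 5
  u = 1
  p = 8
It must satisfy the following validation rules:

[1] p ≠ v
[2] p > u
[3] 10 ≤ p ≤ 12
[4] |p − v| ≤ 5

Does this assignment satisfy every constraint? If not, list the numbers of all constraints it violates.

Violated: 3.

[1] p = 8, v = 5; distinct — OK.
[2] p = 8, u = 1; 8 > 1 — OK.
[3] p = 8 is outside [10, 12] — violated.
[4] |8 − 5| = 3; 3 ≤ 5 — OK.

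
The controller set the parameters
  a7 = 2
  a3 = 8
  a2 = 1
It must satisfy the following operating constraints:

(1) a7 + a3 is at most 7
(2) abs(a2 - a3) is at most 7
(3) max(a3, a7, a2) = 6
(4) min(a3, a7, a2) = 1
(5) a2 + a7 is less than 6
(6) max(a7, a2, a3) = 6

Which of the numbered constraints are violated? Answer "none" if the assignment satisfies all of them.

The assignment fails constraints 1, 3, and 6.

(1) a7 + a3 = 2 + 8 = 10; 10 > 7, bound 7 not met — does not hold.
(2) abs(1 - 8) = 7; 7 ≤ 7 — holds.
(3) max(8, 2, 1) = 8, not 6 — does not hold.
(4) min(8, 2, 1) = 1 — holds.
(5) a2 + a7 = 1 + 2 = 3; 3 < 6 — holds.
(6) max(2, 1, 8) = 8, not 6 — does not hold.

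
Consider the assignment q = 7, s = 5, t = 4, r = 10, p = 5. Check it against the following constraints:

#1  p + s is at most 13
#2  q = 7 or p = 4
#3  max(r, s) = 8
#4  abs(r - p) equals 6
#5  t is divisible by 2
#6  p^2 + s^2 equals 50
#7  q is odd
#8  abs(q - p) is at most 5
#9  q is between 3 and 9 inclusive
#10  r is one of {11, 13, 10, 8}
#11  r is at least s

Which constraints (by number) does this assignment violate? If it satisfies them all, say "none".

Constraints 3 and 4 do not hold.

#1 p + s = 5 + 5 = 10; 10 ≤ 13 — holds.
#2 q = 7 = 7 (first disjunct) — holds.
#3 max(10, 5) = 10, not 8 — fails.
#4 abs(10 - 5) = 5, not 6 — fails.
#5 4 / 2 = 2, so 2 divides 4 — holds.
#6 p^2 + s^2 = 5^2 + 5^2 = 25 + 25 = 50 — holds.
#7 q = 7 is odd — holds.
#8 abs(7 - 5) = 2; 2 ≤ 5 — holds.
#9 q = 7 lies in [3, 9] — holds.
#10 r = 10 is in {11, 13, 10, 8} — holds.
#11 r = 10, s = 5; 10 ≥ 5 — holds.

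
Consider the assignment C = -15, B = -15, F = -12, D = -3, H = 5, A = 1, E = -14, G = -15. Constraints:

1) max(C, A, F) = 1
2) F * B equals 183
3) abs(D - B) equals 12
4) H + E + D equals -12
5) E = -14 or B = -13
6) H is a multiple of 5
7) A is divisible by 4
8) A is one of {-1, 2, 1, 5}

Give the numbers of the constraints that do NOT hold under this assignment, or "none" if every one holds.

Constraints 2 and 7 are violated.

1) max(-15, 1, -12) = 1  OK
2) F * B = -12 * (-15) = 180, not 183  FAIL
3) abs(-3 - (-15)) = 12  OK
4) H + E + D = 5 + (-14) + (-3) = -12  OK
5) E = -14 = -14 (first disjunct)  OK
6) 5 / 5 = 1, so 5 divides 5  OK
7) 1 = 4*0 + 1, so 4 does not divide 1  FAIL
8) A = 1 is in {-1, 2, 1, 5}  OK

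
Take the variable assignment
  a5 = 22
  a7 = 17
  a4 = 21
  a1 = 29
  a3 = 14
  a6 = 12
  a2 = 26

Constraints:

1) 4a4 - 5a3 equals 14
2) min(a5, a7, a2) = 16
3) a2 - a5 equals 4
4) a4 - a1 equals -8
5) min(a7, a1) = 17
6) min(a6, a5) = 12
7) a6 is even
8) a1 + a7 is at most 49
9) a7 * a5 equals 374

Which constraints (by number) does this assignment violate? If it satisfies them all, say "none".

1) 4a4 - 5a3 = 4(21) - 5(14) = 14  true
2) min(22, 17, 26) = 17, not 16  false
3) a2 - a5 = 26 - 22 = 4  true
4) a4 - a1 = 21 - 29 = -8  true
5) min(17, 29) = 17  true
6) min(12, 22) = 12  true
7) a6 = 12 is even  true
8) a1 + a7 = 29 + 17 = 46; 46 ≤ 49  true
9) a7 * a5 = 17 * 22 = 374  true

Violated: 2.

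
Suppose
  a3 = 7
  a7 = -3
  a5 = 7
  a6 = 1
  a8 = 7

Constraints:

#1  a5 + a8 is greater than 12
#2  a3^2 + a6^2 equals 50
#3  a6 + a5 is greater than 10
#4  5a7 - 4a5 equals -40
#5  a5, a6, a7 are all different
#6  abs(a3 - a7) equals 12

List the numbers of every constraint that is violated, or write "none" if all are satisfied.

Constraints 3, 4, and 6 are violated.

#1 a5 + a8 = 7 + 7 = 14; 14 > 12 — satisfied.
#2 a3^2 + a6^2 = 7^2 + 1^2 = 49 + 1 = 50 — satisfied.
#3 a6 + a5 = 1 + 7 = 8; 8 ≤ 10, bound 10 not met — violated.
#4 5a7 - 4a5 = 5(-3) - 4(7) = -43, not -40 — violated.
#5 values 7, 1, -3 are pairwise distinct — satisfied.
#6 abs(7 - (-3)) = 10, not 12 — violated.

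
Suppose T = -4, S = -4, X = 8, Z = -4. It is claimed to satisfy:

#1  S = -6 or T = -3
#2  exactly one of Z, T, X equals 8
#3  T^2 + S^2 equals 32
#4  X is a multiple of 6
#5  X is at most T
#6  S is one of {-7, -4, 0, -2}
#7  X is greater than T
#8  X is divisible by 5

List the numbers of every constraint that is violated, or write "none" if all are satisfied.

#1 S = -4 ≠ -6 and T = -4 ≠ -3; both disjuncts false  fails
#2 Z=-4, T=-4, X=8; 1 of them equals 8  holds
#3 T^2 + S^2 = (-4)^2 + (-4)^2 = 16 + 16 = 32  holds
#4 8 = 6*1 + 2, so 6 does not divide 8  fails
#5 X = 8, T = -4; 8 > -4 (want ≤)  fails
#6 S = -4 is in {-7, -4, 0, -2}  holds
#7 X = 8, T = -4; 8 > -4  holds
#8 8 = 5*1 + 3, so 5 does not divide 8  fails

The assignment fails constraints 1, 4, 5, 8.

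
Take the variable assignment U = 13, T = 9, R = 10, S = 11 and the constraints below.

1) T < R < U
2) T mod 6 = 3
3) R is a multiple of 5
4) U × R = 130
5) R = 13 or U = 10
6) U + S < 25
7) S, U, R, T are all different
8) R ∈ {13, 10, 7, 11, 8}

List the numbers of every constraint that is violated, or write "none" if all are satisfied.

No — constraint 5 is not satisfied.

1) values 9 < 10 < 13  OK
2) 9 mod 6 = 3  OK
3) 10 / 5 = 2, so 5 divides 10  OK
4) U × R = 13 × 10 = 130  OK
5) R = 10 ≠ 13 and U = 13 ≠ 10; both disjuncts false  FAIL
6) U + S = 13 + 11 = 24; 24 < 25  OK
7) values 11, 13, 10, 9 are pairwise distinct  OK
8) R = 10 is in {13, 10, 7, 11, 8}  OK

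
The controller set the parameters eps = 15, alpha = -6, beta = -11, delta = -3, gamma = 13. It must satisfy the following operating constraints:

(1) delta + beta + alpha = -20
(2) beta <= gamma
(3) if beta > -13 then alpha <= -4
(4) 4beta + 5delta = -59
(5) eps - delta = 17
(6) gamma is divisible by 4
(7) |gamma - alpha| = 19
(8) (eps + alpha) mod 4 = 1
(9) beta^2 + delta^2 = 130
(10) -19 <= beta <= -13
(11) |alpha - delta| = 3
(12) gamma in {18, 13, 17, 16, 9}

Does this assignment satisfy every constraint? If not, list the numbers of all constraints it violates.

(1) delta + beta + alpha = -3 + (-11) + (-6) = -20  holds
(2) beta = -11, gamma = 13; -11 ≤ 13  holds
(3) beta = -11 > -13, so we need alpha ≤ -4; alpha = -6 ≤ -4  holds
(4) 4beta + 5delta = 4(-11) + 5(-3) = -59  holds
(5) eps - delta = 15 - (-3) = 18, not 17  fails
(6) 13 = 4*3 + 1, so 4 does not divide 13  fails
(7) |13 - (-6)| = 19  holds
(8) eps + alpha = 9; 9 mod 4 = 1  holds
(9) beta^2 + delta^2 = (-11)^2 + (-3)^2 = 121 + 9 = 130  holds
(10) beta = -11 is outside [-19, -13]  fails
(11) |-6 - (-3)| = 3  holds
(12) gamma = 13 is in {18, 13, 17, 16, 9}  holds

Violated: 5, 6, and 10.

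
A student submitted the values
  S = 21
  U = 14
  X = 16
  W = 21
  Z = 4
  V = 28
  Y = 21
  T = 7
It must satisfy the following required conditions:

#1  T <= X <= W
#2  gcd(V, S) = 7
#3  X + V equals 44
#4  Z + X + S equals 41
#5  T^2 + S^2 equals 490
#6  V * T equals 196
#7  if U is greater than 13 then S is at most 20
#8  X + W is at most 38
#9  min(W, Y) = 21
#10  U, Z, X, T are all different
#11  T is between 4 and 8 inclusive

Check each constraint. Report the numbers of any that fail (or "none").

Constraint 7 is violated.

#1 values 7 <= 16 <= 21 — holds.
#2 gcd(28, 21) = 7 — holds.
#3 X + V = 16 + 28 = 44 — holds.
#4 Z + X + S = 4 + 16 + 21 = 41 — holds.
#5 T^2 + S^2 = 7^2 + 21^2 = 49 + 441 = 490 — holds.
#6 V * T = 28 * 7 = 196 — holds.
#7 U = 14 > 13, so we need S ≤ 20; but S = 21 > 20 — does not hold.
#8 X + W = 16 + 21 = 37; 37 ≤ 38 — holds.
#9 min(21, 21) = 21 — holds.
#10 values 14, 4, 16, 7 are pairwise distinct — holds.
#11 T = 7 lies in [4, 8] — holds.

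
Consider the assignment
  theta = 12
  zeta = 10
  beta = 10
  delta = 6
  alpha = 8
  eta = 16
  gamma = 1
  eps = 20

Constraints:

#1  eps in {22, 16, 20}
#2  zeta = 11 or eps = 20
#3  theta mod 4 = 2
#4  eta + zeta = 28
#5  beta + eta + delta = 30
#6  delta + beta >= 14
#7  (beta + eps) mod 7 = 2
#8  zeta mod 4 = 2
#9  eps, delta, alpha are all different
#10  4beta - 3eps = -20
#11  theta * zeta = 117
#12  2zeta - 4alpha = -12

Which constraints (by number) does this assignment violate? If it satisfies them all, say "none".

Constraints 3, 4, 5, 11 do not hold.

#1 eps = 20 is in {22, 16, 20}  true
#2 zeta = 10 ≠ 11, but eps = 20 = 20 (second disjunct)  true
#3 12 mod 4 = 0, not 2  false
#4 eta + zeta = 16 + 10 = 26, not 28  false
#5 beta + eta + delta = 10 + 16 + 6 = 32, not 30  false
#6 delta + beta = 6 + 10 = 16; 16 ≥ 14  true
#7 beta + eps = 30; 30 mod 7 = 2  true
#8 10 mod 4 = 2  true
#9 values 20, 6, 8 are pairwise distinct  true
#10 4beta - 3eps = 4(10) - 3(20) = -20  true
#11 theta * zeta = 12 * 10 = 120, not 117  false
#12 2zeta - 4alpha = 2(10) - 4(8) = -12  true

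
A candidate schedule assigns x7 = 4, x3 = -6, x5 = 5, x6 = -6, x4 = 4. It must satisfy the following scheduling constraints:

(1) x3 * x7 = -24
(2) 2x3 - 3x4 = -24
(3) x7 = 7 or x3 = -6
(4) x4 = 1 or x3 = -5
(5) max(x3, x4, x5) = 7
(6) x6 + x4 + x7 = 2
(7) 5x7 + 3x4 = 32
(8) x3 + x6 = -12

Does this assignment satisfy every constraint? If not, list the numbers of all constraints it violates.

(1) x3 * x7 = -6 * 4 = -24  yes
(2) 2x3 - 3x4 = 2(-6) - 3(4) = -24  yes
(3) x7 = 4 ≠ 7, but x3 = -6 = -6 (second disjunct)  yes
(4) x4 = 4 ≠ 1 and x3 = -6 ≠ -5; both disjuncts false  no
(5) max(-6, 4, 5) = 5, not 7  no
(6) x6 + x4 + x7 = -6 + 4 + 4 = 2  yes
(7) 5x7 + 3x4 = 5(4) + 3(4) = 32  yes
(8) x3 + x6 = -6 + (-6) = -12  yes

Constraints 4, 5 are violated.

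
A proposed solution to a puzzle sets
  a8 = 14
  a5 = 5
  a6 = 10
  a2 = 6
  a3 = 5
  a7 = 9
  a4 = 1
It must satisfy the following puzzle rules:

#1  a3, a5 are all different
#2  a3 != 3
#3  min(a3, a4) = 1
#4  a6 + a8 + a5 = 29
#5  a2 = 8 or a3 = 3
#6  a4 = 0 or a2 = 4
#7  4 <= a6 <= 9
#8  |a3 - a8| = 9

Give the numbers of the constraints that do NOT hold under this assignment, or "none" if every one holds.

#1 a3 = a5 = 5, not all different — fails.
#2 a3 = 5, and 5 ≠ 3 — holds.
#3 min(5, 1) = 1 — holds.
#4 a6 + a8 + a5 = 10 + 14 + 5 = 29 — holds.
#5 a2 = 6 ≠ 8 and a3 = 5 ≠ 3; both disjuncts false — fails.
#6 a4 = 1 ≠ 0 and a2 = 6 ≠ 4; both disjuncts false — fails.
#7 a6 = 10 is outside [4, 9] — fails.
#8 |5 - 14| = 9 — holds.

Violated: 1, 5, 6, and 7.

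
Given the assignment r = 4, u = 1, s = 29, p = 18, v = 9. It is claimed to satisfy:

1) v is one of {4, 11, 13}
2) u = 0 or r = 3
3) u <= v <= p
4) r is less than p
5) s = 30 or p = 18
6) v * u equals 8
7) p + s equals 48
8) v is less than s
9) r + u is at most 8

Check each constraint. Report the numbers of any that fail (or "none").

Violated: 1, 2, 6, and 7.

1) v = 9 is not in {4, 11, 13} — violated.
2) u = 1 ≠ 0 and r = 4 ≠ 3; both disjuncts false — violated.
3) values 1 <= 9 <= 18 — OK.
4) r = 4, p = 18; 4 < 18 — OK.
5) s = 29 ≠ 30, but p = 18 = 18 (second disjunct) — OK.
6) v * u = 9 * 1 = 9, not 8 — violated.
7) p + s = 18 + 29 = 47, not 48 — violated.
8) v = 9, s = 29; 9 < 29 — OK.
9) r + u = 4 + 1 = 5; 5 ≤ 8 — OK.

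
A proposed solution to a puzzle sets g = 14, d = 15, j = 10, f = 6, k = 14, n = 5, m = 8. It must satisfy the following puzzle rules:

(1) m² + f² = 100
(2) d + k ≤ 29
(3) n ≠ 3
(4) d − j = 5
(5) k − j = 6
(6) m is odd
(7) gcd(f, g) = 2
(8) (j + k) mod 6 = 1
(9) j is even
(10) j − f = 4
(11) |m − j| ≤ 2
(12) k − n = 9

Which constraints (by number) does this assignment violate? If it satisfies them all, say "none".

Violated: 5, 6, and 8.

(1) m² + f² = 8² + 6² = 64 + 36 = 100  OK
(2) d + k = 15 + 14 = 29; 29 ≤ 29  OK
(3) n = 5, and 5 ≠ 3  OK
(4) d − j = 15 − 10 = 5  OK
(5) k − j = 14 − 10 = 4, not 6  FAIL
(6) m = 8 is even  FAIL
(7) gcd(6, 14) = 2  OK
(8) j + k = 24; 24 mod 6 = 0, not 1  FAIL
(9) j = 10 is even  OK
(10) j − f = 10 − 6 = 4  OK
(11) |8 − 10| = 2; 2 ≤ 2  OK
(12) k − n = 14 − 5 = 9  OK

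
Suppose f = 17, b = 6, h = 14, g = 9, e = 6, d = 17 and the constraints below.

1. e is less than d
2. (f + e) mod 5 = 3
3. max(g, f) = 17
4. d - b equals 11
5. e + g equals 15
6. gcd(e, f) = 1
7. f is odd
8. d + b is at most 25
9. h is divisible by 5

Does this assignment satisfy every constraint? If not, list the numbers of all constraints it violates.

1. e = 6, d = 17; 6 < 17  holds
2. f + e = 23; 23 mod 5 = 3  holds
3. max(9, 17) = 17  holds
4. d - b = 17 - 6 = 11  holds
5. e + g = 6 + 9 = 15  holds
6. gcd(6, 17) = 1  holds
7. f = 17 is odd  holds
8. d + b = 17 + 6 = 23; 23 ≤ 25  holds
9. 14 = 5*2 + 4, so 5 does not divide 14  fails

The assignment fails constraint 9.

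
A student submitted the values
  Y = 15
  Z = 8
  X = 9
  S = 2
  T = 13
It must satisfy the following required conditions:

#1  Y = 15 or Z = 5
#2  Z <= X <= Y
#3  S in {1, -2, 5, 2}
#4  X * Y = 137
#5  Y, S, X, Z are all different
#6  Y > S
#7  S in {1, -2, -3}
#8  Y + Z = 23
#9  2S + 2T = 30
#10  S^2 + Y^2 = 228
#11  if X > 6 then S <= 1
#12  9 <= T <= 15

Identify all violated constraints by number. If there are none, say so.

#1 Y = 15 = 15 (first disjunct) — holds.
#2 values 8 <= 9 <= 15 — holds.
#3 S = 2 is in {1, -2, 5, 2} — holds.
#4 X * Y = 9 * 15 = 135, not 137 — does not hold.
#5 values 15, 2, 9, 8 are pairwise distinct — holds.
#6 Y = 15, S = 2; 15 > 2 — holds.
#7 S = 2 is not in {1, -2, -3} — does not hold.
#8 Y + Z = 15 + 8 = 23 — holds.
#9 2S + 2T = 2(2) + 2(13) = 30 — holds.
#10 S^2 + Y^2 = 2^2 + 15^2 = 4 + 225 = 229, not 228 — does not hold.
#11 X = 9 > 6, so we need S ≤ 1; but S = 2 > 1 — does not hold.
#12 T = 13 lies in [9, 15] — holds.

Constraints 4, 7, 10, and 11 are violated.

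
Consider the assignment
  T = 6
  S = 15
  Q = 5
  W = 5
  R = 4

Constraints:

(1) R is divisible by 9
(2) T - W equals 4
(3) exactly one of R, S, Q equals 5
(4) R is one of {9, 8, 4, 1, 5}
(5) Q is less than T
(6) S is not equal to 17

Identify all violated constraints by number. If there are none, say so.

(1) 4 = 9*0 + 4, so 9 does not divide 4 — fails.
(2) T - W = 6 - 5 = 1, not 4 — fails.
(3) R=4, S=15, Q=5; 1 of them equals 5 — holds.
(4) R = 4 is in {9, 8, 4, 1, 5} — holds.
(5) Q = 5, T = 6; 5 < 6 — holds.
(6) S = 15, and 15 ≠ 17 — holds.

No — constraints 1, 2 are not satisfied.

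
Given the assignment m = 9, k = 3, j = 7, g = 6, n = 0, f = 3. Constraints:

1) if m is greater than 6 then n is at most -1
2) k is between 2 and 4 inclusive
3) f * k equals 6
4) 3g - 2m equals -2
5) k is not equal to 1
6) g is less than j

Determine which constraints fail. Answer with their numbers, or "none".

1) m = 9 > 6, so we need n ≤ -1; but n = 0 > -1 — violated.
2) k = 3 lies in [2, 4] — OK.
3) f * k = 3 * 3 = 9, not 6 — violated.
4) 3g - 2m = 3(6) - 2(9) = 0, not -2 — violated.
5) k = 3, and 3 ≠ 1 — OK.
6) g = 6, j = 7; 6 < 7 — OK.

Constraints 1, 3, and 4 do not hold.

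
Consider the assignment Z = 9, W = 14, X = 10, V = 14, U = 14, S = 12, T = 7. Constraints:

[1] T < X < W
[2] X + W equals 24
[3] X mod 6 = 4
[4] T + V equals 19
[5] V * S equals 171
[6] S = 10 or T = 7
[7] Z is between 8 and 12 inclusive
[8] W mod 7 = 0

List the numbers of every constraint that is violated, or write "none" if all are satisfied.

No — constraints 4 and 5 are not satisfied.

[1] values 7 < 10 < 14 — holds.
[2] X + W = 10 + 14 = 24 — holds.
[3] 10 mod 6 = 4 — holds.
[4] T + V = 7 + 14 = 21, not 19 — fails.
[5] V * S = 14 * 12 = 168, not 171 — fails.
[6] S = 12 ≠ 10, but T = 7 = 7 (second disjunct) — holds.
[7] Z = 9 lies in [8, 12] — holds.
[8] 14 mod 7 = 0 — holds.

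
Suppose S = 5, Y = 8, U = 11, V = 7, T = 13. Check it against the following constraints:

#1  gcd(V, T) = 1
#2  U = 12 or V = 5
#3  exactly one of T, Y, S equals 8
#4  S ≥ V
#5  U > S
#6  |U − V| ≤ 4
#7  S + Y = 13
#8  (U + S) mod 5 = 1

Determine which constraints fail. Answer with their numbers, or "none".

#1 gcd(7, 13) = 1 — satisfied.
#2 U = 11 ≠ 12 and V = 7 ≠ 5; both disjuncts false — violated.
#3 T=13, Y=8, S=5; 1 of them equals 8 — satisfied.
#4 S = 5, V = 7; 5 < 7 (want ≥) — violated.
#5 U = 11, S = 5; 11 > 5 — satisfied.
#6 |11 − 7| = 4; 4 ≤ 4 — satisfied.
#7 S + Y = 5 + 8 = 13 — satisfied.
#8 U + S = 16; 16 mod 5 = 1 — satisfied.

Violated: 2, 4.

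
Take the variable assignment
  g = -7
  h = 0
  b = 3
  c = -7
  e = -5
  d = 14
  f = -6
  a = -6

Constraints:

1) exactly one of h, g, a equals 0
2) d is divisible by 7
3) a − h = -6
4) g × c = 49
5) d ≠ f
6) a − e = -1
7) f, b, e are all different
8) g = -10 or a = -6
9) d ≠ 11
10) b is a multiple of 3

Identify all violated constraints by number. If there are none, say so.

All constraints are satisfied.

1) h=0, g=-7, a=-6; 1 of them equals 0  OK
2) 14 / 7 = 2, so 7 divides 14  OK
3) a − h = -6 − 0 = -6  OK
4) g × c = -7 × (-7) = 49  OK
5) d = 14, f = -6; distinct  OK
6) a − e = -6 − (-5) = -1  OK
7) values -6, 3, -5 are pairwise distinct  OK
8) g = -7 ≠ -10, but a = -6 = -6 (second disjunct)  OK
9) d = 14, and 14 ≠ 11  OK
10) 3 / 3 = 1, so 3 divides 3  OK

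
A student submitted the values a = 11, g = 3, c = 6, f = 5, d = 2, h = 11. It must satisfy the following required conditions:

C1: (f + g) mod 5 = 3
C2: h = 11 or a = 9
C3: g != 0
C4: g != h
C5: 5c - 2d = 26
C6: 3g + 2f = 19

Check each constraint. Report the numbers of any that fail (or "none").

C1: f + g = 8; 8 mod 5 = 3  yes
C2: h = 11 = 11 (first disjunct)  yes
C3: g = 3, and 3 ≠ 0  yes
C4: g = 3, h = 11; distinct  yes
C5: 5c - 2d = 5(6) - 2(2) = 26  yes
C6: 3g + 2f = 3(3) + 2(5) = 19  yes

Yes — all constraints hold.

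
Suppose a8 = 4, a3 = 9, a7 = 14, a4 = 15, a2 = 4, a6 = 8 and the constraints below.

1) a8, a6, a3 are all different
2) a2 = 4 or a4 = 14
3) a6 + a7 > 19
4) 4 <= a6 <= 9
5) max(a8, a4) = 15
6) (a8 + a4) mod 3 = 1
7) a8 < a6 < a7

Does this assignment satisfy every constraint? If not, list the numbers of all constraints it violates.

1) values 4, 8, 9 are pairwise distinct — holds.
2) a2 = 4 = 4 (first disjunct) — holds.
3) a6 + a7 = 8 + 14 = 22; 22 > 19 — holds.
4) a6 = 8 lies in [4, 9] — holds.
5) max(4, 15) = 15 — holds.
6) a8 + a4 = 19; 19 mod 3 = 1 — holds.
7) values 4 < 8 < 14 — holds.

All constraints are satisfied.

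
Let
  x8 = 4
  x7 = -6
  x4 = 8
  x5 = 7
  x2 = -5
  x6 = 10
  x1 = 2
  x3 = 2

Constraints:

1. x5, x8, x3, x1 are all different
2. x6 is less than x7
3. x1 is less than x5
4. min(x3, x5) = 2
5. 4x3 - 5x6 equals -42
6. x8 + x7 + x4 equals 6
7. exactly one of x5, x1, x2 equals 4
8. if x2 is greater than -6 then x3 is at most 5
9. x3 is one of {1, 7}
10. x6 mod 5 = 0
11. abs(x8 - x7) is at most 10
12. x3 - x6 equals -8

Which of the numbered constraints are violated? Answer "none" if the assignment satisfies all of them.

Constraints 1, 2, 7, and 9 do not hold.

1. x3 = x1 = 2, not all different  false
2. x6 = 10, x7 = -6; 10 ≥ -6 (want <)  false
3. x1 = 2, x5 = 7; 2 < 7  true
4. min(2, 7) = 2  true
5. 4x3 - 5x6 = 4(2) - 5(10) = -42  true
6. x8 + x7 + x4 = 4 + (-6) + 8 = 6  true
7. x5=7, x1=2, x2=-5; 0 of them equal 4, not exactly one  false
8. x2 = -5 > -6, so we need x3 ≤ 5; x3 = 2 ≤ 5  true
9. x3 = 2 is not in {1, 7}  false
10. 10 mod 5 = 0  true
11. abs(4 - (-6)) = 10; 10 ≤ 10  true
12. x3 - x6 = 2 - 10 = -8  true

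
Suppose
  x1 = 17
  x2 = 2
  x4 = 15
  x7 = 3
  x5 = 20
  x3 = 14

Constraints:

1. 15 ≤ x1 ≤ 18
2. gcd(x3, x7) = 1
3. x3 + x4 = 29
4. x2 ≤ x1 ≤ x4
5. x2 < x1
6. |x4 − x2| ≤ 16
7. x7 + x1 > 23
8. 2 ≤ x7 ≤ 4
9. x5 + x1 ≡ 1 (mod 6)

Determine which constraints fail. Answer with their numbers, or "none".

Violated: 4 and 7.

1. x1 = 17 lies in [15, 18] — holds.
2. gcd(14, 3) = 1 — holds.
3. x3 + x4 = 14 + 15 = 29 — holds.
4. values 2, 17, 15; x1 = 17 is not ≤ x4 = 15 — does not hold.
5. x2 = 2, x1 = 17; 2 < 17 — holds.
6. |15 − 2| = 13; 13 ≤ 16 — holds.
7. x7 + x1 = 3 + 17 = 20; 20 ≤ 23, bound 23 not met — does not hold.
8. x7 = 3 lies in [2, 4] — holds.
9. x5 + x1 = 37; 37 mod 6 = 1 — holds.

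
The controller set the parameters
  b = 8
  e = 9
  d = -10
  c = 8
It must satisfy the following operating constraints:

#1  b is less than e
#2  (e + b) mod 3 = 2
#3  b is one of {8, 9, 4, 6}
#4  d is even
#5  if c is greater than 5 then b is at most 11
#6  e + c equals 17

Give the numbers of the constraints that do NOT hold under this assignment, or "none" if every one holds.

#1 b = 8, e = 9; 8 < 9  ✓
#2 e + b = 17; 17 mod 3 = 2  ✓
#3 b = 8 is in {8, 9, 4, 6}  ✓
#4 d = -10 is even  ✓
#5 c = 8 > 5, so we need b ≤ 11; b = 8 ≤ 11  ✓
#6 e + c = 9 + 8 = 17  ✓

The assignment satisfies every constraint.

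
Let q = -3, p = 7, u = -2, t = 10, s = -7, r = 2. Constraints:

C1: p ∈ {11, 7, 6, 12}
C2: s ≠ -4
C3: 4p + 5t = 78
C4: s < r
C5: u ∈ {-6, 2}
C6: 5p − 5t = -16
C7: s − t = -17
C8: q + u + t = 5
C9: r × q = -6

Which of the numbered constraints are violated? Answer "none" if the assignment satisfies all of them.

C1: p = 7 is in {11, 7, 6, 12}  yes
C2: s = -7, and -7 ≠ -4  yes
C3: 4p + 5t = 4(7) + 5(10) = 78  yes
C4: s = -7, r = 2; -7 < 2  yes
C5: u = -2 is not in {-6, 2}  no
C6: 5p − 5t = 5(7) − 5(10) = -15, not -16  no
C7: s − t = -7 − 10 = -17  yes
C8: q + u + t = -3 + (-2) + 10 = 5  yes
C9: r × q = 2 × (-3) = -6  yes

No — constraints 5 and 6 are not satisfied.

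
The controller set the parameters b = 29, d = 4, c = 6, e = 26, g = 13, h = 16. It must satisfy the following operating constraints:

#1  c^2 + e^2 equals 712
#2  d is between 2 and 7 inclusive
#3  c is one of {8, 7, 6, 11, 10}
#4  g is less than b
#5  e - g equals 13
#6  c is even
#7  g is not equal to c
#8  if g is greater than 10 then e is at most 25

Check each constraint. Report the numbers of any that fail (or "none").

#1 c^2 + e^2 = 6^2 + 26^2 = 36 + 676 = 712 — satisfied.
#2 d = 4 lies in [2, 7] — satisfied.
#3 c = 6 is in {8, 7, 6, 11, 10} — satisfied.
#4 g = 13, b = 29; 13 < 29 — satisfied.
#5 e - g = 26 - 13 = 13 — satisfied.
#6 c = 6 is even — satisfied.
#7 g = 13, c = 6; distinct — satisfied.
#8 g = 13 > 10, so we need e ≤ 25; but e = 26 > 25 — violated.

Violated: 8.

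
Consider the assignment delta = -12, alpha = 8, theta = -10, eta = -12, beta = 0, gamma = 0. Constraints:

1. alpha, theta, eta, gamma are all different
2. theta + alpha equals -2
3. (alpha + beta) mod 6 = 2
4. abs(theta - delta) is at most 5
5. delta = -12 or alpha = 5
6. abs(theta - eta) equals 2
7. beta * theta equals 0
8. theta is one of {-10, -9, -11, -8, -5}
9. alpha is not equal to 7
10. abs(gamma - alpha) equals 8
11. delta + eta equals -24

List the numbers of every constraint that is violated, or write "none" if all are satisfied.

1. values 8, -10, -12, 0 are pairwise distinct — OK.
2. theta + alpha = -10 + 8 = -2 — OK.
3. alpha + beta = 8; 8 mod 6 = 2 — OK.
4. abs(-10 - (-12)) = 2; 2 ≤ 5 — OK.
5. delta = -12 = -12 (first disjunct) — OK.
6. abs(-10 - (-12)) = 2 — OK.
7. beta * theta = 0 * (-10) = 0 — OK.
8. theta = -10 is in {-10, -9, -11, -8, -5} — OK.
9. alpha = 8, and 8 ≠ 7 — OK.
10. abs(0 - 8) = 8 — OK.
11. delta + eta = -12 + (-12) = -24 — OK.

Yes — all constraints hold.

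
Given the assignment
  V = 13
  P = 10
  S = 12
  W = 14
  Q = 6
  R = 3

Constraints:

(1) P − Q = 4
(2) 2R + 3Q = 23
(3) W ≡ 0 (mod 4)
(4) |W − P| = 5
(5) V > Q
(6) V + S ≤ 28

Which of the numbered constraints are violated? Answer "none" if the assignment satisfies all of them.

The assignment fails constraints 2, 3, and 4.

(1) P − Q = 10 − 6 = 4 — satisfied.
(2) 2R + 3Q = 2(3) + 3(6) = 24, not 23 — violated.
(3) 14 mod 4 = 2, not 0 — violated.
(4) |14 − 10| = 4, not 5 — violated.
(5) V = 13, Q = 6; 13 > 6 — satisfied.
(6) V + S = 13 + 12 = 25; 25 ≤ 28 — satisfied.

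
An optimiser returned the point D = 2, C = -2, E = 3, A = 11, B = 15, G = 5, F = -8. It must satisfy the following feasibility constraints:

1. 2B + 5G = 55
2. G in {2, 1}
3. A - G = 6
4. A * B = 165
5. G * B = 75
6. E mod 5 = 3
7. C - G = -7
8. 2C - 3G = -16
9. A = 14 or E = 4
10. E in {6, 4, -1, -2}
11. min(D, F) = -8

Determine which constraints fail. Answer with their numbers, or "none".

1. 2B + 5G = 2(15) + 5(5) = 55 — satisfied.
2. G = 5 is not in {2, 1} — violated.
3. A - G = 11 - 5 = 6 — satisfied.
4. A * B = 11 * 15 = 165 — satisfied.
5. G * B = 5 * 15 = 75 — satisfied.
6. 3 mod 5 = 3 — satisfied.
7. C - G = -2 - 5 = -7 — satisfied.
8. 2C - 3G = 2(-2) - 3(5) = -19, not -16 — violated.
9. A = 11 ≠ 14 and E = 3 ≠ 4; both disjuncts false — violated.
10. E = 3 is not in {6, 4, -1, -2} — violated.
11. min(2, -8) = -8 — satisfied.

The assignment fails constraints 2, 8, 9, and 10.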